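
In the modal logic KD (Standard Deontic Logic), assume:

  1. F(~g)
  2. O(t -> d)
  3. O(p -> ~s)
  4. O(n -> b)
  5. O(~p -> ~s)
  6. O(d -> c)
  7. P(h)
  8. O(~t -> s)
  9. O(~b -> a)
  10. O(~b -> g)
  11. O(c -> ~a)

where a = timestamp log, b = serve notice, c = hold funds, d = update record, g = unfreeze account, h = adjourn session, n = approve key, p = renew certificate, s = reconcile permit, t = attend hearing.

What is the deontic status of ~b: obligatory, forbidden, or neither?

Forbidden

Premises 3 and 5 cover both cases: O(p -> ~s) and O(~p -> ~s). Since p ∨ ~p is a tautology, O(~s) follows.
Premise 8 is O(~t -> s); contrapositively O(~s -> t). Since O(~s) holds, K gives O(t).
Applying K to premise 2 (O(t -> d)) and O(t) yields O(d).
With premise 6, O(d -> c), the K-axiom yields O(c).
Applying K to premise 11 (O(c -> ~a)) and O(c) yields O(~a).
Premise 9 is O(~b -> a); contrapositively O(~a -> b). Since O(~a) holds, K gives O(b).
Premises 1, 4, 7, 10 do not contribute to this derivation.
Thus O(b), which is F(~b): ~b is forbidden.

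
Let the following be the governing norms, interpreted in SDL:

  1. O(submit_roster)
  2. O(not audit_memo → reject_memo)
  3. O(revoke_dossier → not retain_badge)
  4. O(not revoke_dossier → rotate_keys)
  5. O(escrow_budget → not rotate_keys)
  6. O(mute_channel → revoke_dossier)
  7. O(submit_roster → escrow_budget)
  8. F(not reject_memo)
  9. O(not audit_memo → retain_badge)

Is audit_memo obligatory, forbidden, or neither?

Obligatory

From premise 1 we have O(submit_roster).
Premise 7 is O(submit_roster → escrow_budget); since O(submit_roster), deontic closure gives O(escrow_budget).
Premise 5 is O(escrow_budget → not rotate_keys); since O(escrow_budget), deontic closure gives O(not rotate_keys).
The contrapositive of premise 4 (O(not revoke_dossier → rotate_keys)) is O(not rotate_keys → revoke_dossier), and O(not rotate_keys) is already established, so O(revoke_dossier).
Premise 3 is O(revoke_dossier → not retain_badge); since O(revoke_dossier), deontic closure gives O(not retain_badge).
Premise 9 is O(not audit_memo → retain_badge); contrapositively O(not retain_badge → audit_memo). Since O(not retain_badge) holds, K gives O(audit_memo).
Premises 2, 6, 8 do not contribute to this derivation.
Hence audit_memo is obligatory.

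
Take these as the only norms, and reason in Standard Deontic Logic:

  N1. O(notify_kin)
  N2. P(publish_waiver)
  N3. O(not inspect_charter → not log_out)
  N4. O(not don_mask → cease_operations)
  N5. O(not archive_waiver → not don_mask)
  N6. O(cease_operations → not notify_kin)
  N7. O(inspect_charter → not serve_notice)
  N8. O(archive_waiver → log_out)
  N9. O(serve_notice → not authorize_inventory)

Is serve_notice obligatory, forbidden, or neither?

Forbidden

From premise 1 we have O(notify_kin).
The contrapositive of premise 6 (O(cease_operations → not notify_kin)) is O(notify_kin → not cease_operations), and O(notify_kin) is already established, so O(not cease_operations).
Premise 4, O(not don_mask → cease_operations), contraposes to O(not cease_operations → don_mask); with O(not cease_operations) we get O(don_mask).
The contrapositive of premise 5 (O(not archive_waiver → not don_mask)) is O(don_mask → archive_waiver), and O(don_mask) is already established, so O(archive_waiver).
From O(archive_waiver) and premise 8, O(archive_waiver → log_out), we obtain O(log_out).
Premise 3, O(not inspect_charter → not log_out), contraposes to O(log_out → inspect_charter); with O(log_out) we get O(inspect_charter).
From O(inspect_charter) and premise 7, O(inspect_charter → not serve_notice), we obtain O(not serve_notice).
Premises 2, 9 do not contribute to this derivation.
Thus O(not serve_notice), which is F(serve_notice): serve_notice is forbidden.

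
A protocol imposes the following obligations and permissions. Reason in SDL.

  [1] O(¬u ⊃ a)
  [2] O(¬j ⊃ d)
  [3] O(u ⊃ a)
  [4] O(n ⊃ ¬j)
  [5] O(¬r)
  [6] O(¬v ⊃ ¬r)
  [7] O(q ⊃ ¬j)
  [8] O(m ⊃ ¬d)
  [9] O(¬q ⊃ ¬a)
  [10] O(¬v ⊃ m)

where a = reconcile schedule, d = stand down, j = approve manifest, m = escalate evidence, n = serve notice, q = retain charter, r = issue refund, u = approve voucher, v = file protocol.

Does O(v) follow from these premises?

Yes

By case analysis on ¬u: premise 1 gives O(¬u ⊃ a) and premise 3 gives O(u ⊃ a), so O(a) either way.
Premise 9 is O(¬q ⊃ ¬a); contrapositively O(a ⊃ q). Since O(a) holds, K gives O(q).
Premise 7 is O(q ⊃ ¬j); since O(q), deontic closure gives O(¬j).
From O(¬j) and premise 2, O(¬j ⊃ d), we obtain O(d).
Premise 8, O(m ⊃ ¬d), contraposes to O(d ⊃ ¬m); with O(d) we get O(¬m).
Premise 10 is O(¬v ⊃ m); contrapositively O(¬m ⊃ v). Since O(¬m) holds, K gives O(v).
Premises 4, 5, 6 do not contribute to this derivation.
So O(v) follows.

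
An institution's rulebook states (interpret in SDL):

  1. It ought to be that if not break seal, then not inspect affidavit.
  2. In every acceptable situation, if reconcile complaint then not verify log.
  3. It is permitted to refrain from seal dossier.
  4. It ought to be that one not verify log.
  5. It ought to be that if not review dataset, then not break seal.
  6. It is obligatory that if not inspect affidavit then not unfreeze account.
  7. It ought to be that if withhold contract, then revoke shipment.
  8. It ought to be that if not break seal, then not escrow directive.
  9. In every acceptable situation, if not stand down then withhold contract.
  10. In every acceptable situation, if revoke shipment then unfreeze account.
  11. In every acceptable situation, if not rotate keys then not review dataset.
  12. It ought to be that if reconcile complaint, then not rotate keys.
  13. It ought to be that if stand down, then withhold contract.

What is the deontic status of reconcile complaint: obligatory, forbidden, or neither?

Forbidden

By case analysis on stand_down: premise 13 gives O(stand_down → withhold_contract) and premise 9 gives O(¬stand_down → withhold_contract), so O(withhold_contract) either way.
Applying K to premise 7 (O(withhold_contract → revoke_shipment)) and O(withhold_contract) yields O(revoke_shipment).
From O(revoke_shipment) and premise 10, O(revoke_shipment → unfreeze_account), we obtain O(unfreeze_account).
Premise 6, O(¬inspect_affidavit → ¬unfreeze_account), contraposes to O(unfreeze_account → inspect_affidavit); with O(unfreeze_account) we get O(inspect_affidavit).
Premise 1 is O(¬break_seal → ¬inspect_affidavit); contrapositively O(inspect_affidavit → break_seal). Since O(inspect_affidavit) holds, K gives O(break_seal).
Premise 5, O(¬review_dataset → ¬break_seal), contraposes to O(break_seal → review_dataset); with O(break_seal) we get O(review_dataset).
Premise 11, O(¬rotate_keys → ¬review_dataset), contraposes to O(review_dataset → rotate_keys); with O(review_dataset) we get O(rotate_keys).
Premise 12 is O(reconcile_complaint → ¬rotate_keys); contrapositively O(rotate_keys → ¬reconcile_complaint). Since O(rotate_keys) holds, K gives O(¬reconcile_complaint).
Premises 2, 3, 4, 8 do not contribute to this derivation.
Thus O(¬reconcile_complaint), which is F(reconcile_complaint): reconcile_complaint is forbidden.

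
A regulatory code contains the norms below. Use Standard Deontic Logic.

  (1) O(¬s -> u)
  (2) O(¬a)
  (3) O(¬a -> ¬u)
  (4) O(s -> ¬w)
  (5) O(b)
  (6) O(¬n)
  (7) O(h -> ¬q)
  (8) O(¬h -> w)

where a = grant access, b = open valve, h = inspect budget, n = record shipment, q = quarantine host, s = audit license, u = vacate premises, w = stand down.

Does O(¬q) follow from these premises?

Premise 2 states O(¬a) outright.
Applying K to premise 3 (O(¬a -> ¬u)) and O(¬a) yields O(¬u).
Premise 1 is O(¬s -> u); contrapositively O(¬u -> s). Since O(¬u) holds, K gives O(s).
With premise 4, O(s -> ¬w), the K-axiom yields O(¬w).
The contrapositive of premise 8 (O(¬h -> w)) is O(¬w -> h), and O(¬w) is already established, so O(h).
With premise 7, O(h -> ¬q), the K-axiom yields O(¬q).
Premises 5, 6 do not contribute to this derivation.
So O(¬q) follows.

Yes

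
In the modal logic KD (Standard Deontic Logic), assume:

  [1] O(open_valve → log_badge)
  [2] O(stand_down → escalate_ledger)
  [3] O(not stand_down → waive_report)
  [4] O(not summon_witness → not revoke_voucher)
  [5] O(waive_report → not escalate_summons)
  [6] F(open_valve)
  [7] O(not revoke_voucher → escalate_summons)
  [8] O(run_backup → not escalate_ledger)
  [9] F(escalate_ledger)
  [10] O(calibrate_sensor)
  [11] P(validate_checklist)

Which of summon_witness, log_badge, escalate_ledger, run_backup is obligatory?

Premise 9 is F(escalate_ledger), i.e. O(not escalate_ledger).
The contrapositive of premise 2 (O(stand_down → escalate_ledger)) is O(not escalate_ledger → not stand_down), and O(not escalate_ledger) is already established, so O(not stand_down).
With premise 3, O(not stand_down → waive_report), the K-axiom yields O(waive_report).
From O(waive_report) and premise 5, O(waive_report → not escalate_summons), we obtain O(not escalate_summons).
Premise 7, O(not revoke_voucher → escalate_summons), contraposes to O(not escalate_summons → revoke_voucher); with O(not escalate_summons) we get O(revoke_voucher).
Premise 4 is O(not summon_witness → not revoke_voucher); contrapositively O(revoke_voucher → summon_witness). Since O(revoke_voucher) holds, K gives O(summon_witness).
So O(summon_witness) holds — summon_witness is obligatory. None of the other listed options is made obligatory by any chain of premises.

summon_witness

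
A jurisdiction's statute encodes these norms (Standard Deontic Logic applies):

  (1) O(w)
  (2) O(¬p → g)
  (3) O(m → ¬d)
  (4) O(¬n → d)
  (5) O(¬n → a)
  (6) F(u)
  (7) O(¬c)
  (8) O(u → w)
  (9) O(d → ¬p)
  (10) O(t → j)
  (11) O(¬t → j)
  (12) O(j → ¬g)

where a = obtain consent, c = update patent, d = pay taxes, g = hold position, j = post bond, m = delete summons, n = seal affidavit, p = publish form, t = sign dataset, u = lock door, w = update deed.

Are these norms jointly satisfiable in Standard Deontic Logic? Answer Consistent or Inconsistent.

Premise 8 is O(u → w); even if O(w) held, inferring O(u) would be affirming the consequent — invalid.
So O(u) is not derivable, and the apparent clash with O(¬u) does not arise.
A world satisfying every obligation exists (e.g. a=false, c=false, d=false, g=false, j=true, m=false, n=true, p=true, t=false, u=false, w=true); no atom is both obligatory and forbidden, so the set is consistent.

Consistent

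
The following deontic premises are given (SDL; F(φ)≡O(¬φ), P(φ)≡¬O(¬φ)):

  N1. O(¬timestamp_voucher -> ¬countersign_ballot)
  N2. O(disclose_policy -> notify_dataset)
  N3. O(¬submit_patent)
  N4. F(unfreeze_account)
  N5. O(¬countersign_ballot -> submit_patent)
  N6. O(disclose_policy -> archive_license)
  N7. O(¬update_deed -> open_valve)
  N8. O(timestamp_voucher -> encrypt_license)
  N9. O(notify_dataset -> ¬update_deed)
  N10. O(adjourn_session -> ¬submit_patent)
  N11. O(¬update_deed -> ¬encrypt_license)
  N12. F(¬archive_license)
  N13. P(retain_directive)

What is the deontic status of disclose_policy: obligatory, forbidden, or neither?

Forbidden

From premise 3 we have O(¬submit_patent).
The contrapositive of premise 5 (O(¬countersign_ballot -> submit_patent)) is O(¬submit_patent -> countersign_ballot), and O(¬submit_patent) is already established, so O(countersign_ballot).
Premise 1 is O(¬timestamp_voucher -> ¬countersign_ballot); contrapositively O(countersign_ballot -> timestamp_voucher). Since O(countersign_ballot) holds, K gives O(timestamp_voucher).
From O(timestamp_voucher) and premise 8, O(timestamp_voucher -> encrypt_license), we obtain O(encrypt_license).
Premise 11 is O(¬update_deed -> ¬encrypt_license); contrapositively O(encrypt_license -> update_deed). Since O(encrypt_license) holds, K gives O(update_deed).
Premise 9 is O(notify_dataset -> ¬update_deed); contrapositively O(update_deed -> ¬notify_dataset). Since O(update_deed) holds, K gives O(¬notify_dataset).
The contrapositive of premise 2 (O(disclose_policy -> notify_dataset)) is O(¬notify_dataset -> ¬disclose_policy), and O(¬notify_dataset) is already established, so O(¬disclose_policy).
Premises 4, 6, 7, 10, 12, 13 do not contribute to this derivation.
Thus O(¬disclose_policy), which is F(disclose_policy): disclose_policy is forbidden.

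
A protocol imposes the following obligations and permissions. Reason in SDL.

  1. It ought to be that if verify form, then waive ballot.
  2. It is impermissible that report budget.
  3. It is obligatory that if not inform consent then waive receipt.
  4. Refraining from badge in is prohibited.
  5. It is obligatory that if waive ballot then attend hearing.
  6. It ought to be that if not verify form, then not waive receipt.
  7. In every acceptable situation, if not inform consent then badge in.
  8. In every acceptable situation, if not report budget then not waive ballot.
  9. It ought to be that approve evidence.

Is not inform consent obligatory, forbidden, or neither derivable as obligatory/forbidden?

Forbidden

Premise 2 is F(report_budget), i.e. O(¬report_budget).
From O(¬report_budget) and premise 8, O(¬report_budget → ¬waive_ballot), we obtain O(¬waive_ballot).
Premise 1, O(verify_form → waive_ballot), contraposes to O(¬waive_ballot → ¬verify_form); with O(¬waive_ballot) we get O(¬verify_form).
With premise 6, O(¬verify_form → ¬waive_receipt), the K-axiom yields O(¬waive_receipt).
Premise 3 is O(¬inform_consent → waive_receipt); contrapositively O(¬waive_receipt → inform_consent). Since O(¬waive_receipt) holds, K gives O(inform_consent).
Premises 4, 5, 7, 9 do not contribute to this derivation.
Thus O(inform_consent), which is F(¬inform_consent): ¬inform_consent is forbidden.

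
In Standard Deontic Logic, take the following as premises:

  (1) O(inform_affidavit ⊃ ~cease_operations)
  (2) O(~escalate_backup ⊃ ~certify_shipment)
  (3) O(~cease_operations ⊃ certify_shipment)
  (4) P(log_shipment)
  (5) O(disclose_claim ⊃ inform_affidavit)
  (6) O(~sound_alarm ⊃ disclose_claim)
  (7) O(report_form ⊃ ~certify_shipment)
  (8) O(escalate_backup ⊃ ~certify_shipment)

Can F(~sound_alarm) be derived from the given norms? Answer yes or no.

Yes

By case analysis on escalate_backup: premise 8 gives O(escalate_backup ⊃ ~certify_shipment) and premise 2 gives O(~escalate_backup ⊃ ~certify_shipment), so O(~certify_shipment) either way.
Premise 3 is O(~cease_operations ⊃ certify_shipment); contrapositively O(~certify_shipment ⊃ cease_operations). Since O(~certify_shipment) holds, K gives O(cease_operations).
Premise 1, O(inform_affidavit ⊃ ~cease_operations), contraposes to O(cease_operations ⊃ ~inform_affidavit); with O(cease_operations) we get O(~inform_affidavit).
Premise 5 is O(disclose_claim ⊃ inform_affidavit); contrapositively O(~inform_affidavit ⊃ ~disclose_claim). Since O(~inform_affidavit) holds, K gives O(~disclose_claim).
The contrapositive of premise 6 (O(~sound_alarm ⊃ disclose_claim)) is O(~disclose_claim ⊃ sound_alarm), and O(~disclose_claim) is already established, so O(sound_alarm).
Premises 4, 7 do not contribute to this derivation.
So O(sound_alarm) holds, i.e. F(~sound_alarm). The claim follows.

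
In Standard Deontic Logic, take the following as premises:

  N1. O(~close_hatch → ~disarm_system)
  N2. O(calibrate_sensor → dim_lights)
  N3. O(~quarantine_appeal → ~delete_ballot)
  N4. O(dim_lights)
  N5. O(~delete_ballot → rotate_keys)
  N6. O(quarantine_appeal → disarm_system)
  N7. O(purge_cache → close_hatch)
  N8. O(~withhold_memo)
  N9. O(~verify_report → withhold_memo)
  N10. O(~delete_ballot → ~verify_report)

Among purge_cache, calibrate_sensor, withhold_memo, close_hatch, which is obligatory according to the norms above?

close_hatch

From premise 8 we have O(~withhold_memo).
The contrapositive of premise 9 (O(~verify_report → withhold_memo)) is O(~withhold_memo → verify_report), and O(~withhold_memo) is already established, so O(verify_report).
Premise 10, O(~delete_ballot → ~verify_report), contraposes to O(verify_report → delete_ballot); with O(verify_report) we get O(delete_ballot).
Premise 3, O(~quarantine_appeal → ~delete_ballot), contraposes to O(delete_ballot → quarantine_appeal); with O(delete_ballot) we get O(quarantine_appeal).
Applying K to premise 6 (O(quarantine_appeal → disarm_system)) and O(quarantine_appeal) yields O(disarm_system).
Premise 1 is O(~close_hatch → ~disarm_system); contrapositively O(disarm_system → close_hatch). Since O(disarm_system) holds, K gives O(close_hatch).
So O(close_hatch) holds — close_hatch is obligatory. None of the other listed options is made obligatory by any chain of premises.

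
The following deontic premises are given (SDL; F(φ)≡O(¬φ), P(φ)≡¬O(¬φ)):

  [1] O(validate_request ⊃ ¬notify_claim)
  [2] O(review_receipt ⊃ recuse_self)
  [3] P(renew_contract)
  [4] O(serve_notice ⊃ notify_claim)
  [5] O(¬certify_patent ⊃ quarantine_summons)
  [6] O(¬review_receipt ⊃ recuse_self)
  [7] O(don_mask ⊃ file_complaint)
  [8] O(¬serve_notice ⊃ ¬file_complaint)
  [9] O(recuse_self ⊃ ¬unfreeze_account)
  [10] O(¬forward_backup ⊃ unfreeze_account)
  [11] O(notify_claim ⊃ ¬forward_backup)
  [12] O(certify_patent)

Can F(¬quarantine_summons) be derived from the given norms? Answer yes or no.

No

Premise 5 is O(¬certify_patent ⊃ quarantine_summons), but O(¬certify_patent) is not derivable from the premises, so it does not yield O(quarantine_summons).
No other premise forces O(quarantine_summons). An ideal world satisfying every premise can still have ¬quarantine_summons true, so F(¬quarantine_summons) is not derivable.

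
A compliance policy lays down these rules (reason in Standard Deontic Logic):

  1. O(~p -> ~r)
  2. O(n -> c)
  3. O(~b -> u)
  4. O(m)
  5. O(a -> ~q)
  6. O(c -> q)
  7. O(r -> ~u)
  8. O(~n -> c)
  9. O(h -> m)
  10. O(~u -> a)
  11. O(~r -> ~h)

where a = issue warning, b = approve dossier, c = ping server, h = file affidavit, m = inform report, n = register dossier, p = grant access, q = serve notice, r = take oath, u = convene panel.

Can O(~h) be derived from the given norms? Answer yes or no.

Premises 2 and 8 cover both cases: O(n -> c) and O(~n -> c). Since n ∨ ~n is a tautology, O(c) follows.
With premise 6, O(c -> q), the K-axiom yields O(q).
Premise 5 is O(a -> ~q); contrapositively O(q -> ~a). Since O(q) holds, K gives O(~a).
The contrapositive of premise 10 (O(~u -> a)) is O(~a -> u), and O(~a) is already established, so O(u).
The contrapositive of premise 7 (O(r -> ~u)) is O(u -> ~r), and O(u) is already established, so O(~r).
From O(~r) and premise 11, O(~r -> ~h), we obtain O(~h).
Premises 1, 3, 4, 9 do not contribute to this derivation.
So O(~h) follows.

Yes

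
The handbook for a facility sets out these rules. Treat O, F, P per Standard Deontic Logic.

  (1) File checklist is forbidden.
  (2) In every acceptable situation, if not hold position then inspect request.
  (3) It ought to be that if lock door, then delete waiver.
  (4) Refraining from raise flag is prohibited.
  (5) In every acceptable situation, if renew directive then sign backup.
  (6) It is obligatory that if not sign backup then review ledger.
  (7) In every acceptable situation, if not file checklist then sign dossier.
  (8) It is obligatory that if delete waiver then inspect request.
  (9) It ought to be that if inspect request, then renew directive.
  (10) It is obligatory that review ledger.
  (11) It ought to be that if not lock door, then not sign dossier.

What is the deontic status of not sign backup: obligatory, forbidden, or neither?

Premise 1, F(file_checklist), is equivalent to O(¬file_checklist).
Applying K to premise 7 (O(¬file_checklist → sign_dossier)) and O(¬file_checklist) yields O(sign_dossier).
The contrapositive of premise 11 (O(¬lock_door → ¬sign_dossier)) is O(sign_dossier → lock_door), and O(sign_dossier) is already established, so O(lock_door).
Premise 3 is O(lock_door → delete_waiver); since O(lock_door), deontic closure gives O(delete_waiver).
With premise 8, O(delete_waiver → inspect_request), the K-axiom yields O(inspect_request).
From O(inspect_request) and premise 9, O(inspect_request → renew_directive), we obtain O(renew_directive).
Applying K to premise 5 (O(renew_directive → sign_backup)) and O(renew_directive) yields O(sign_backup).
Premises 2, 4, 6, 10 do not contribute to this derivation.
Thus O(sign_backup), which is F(¬sign_backup): ¬sign_backup is forbidden.

Forbidden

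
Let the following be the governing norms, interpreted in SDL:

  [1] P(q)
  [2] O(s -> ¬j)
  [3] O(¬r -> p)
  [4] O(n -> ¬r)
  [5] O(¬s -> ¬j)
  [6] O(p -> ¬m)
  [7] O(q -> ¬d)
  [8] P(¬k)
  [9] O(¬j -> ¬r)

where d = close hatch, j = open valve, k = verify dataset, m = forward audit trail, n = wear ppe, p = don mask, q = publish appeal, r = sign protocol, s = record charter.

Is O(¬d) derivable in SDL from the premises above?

No

Premise 7 is O(q -> ¬d), but O(q) is not derivable from the premises (the permission P(q) asserts only ¬O(¬q), not O(q)), so it does not yield O(¬d).
No other premise forces O(¬d). An ideal world satisfying every premise can still have ¬d false, so O(¬d) is not derivable.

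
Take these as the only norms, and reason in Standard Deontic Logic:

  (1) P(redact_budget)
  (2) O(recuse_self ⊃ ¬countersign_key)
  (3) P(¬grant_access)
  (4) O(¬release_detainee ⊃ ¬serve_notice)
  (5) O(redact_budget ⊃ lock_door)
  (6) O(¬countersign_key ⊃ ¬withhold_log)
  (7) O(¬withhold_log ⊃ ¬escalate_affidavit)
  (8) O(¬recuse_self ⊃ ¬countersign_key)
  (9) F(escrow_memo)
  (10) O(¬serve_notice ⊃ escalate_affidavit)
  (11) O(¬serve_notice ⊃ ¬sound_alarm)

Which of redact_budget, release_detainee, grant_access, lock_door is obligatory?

release_detainee

Premises 2 and 8 are O(recuse_self ⊃ ¬countersign_key) and O(¬recuse_self ⊃ ¬countersign_key); every ideal world satisfies recuse_self or ¬recuse_self, so in either case ¬countersign_key holds — hence O(¬countersign_key).
With premise 6, O(¬countersign_key ⊃ ¬withhold_log), the K-axiom yields O(¬withhold_log).
With premise 7, O(¬withhold_log ⊃ ¬escalate_affidavit), the K-axiom yields O(¬escalate_affidavit).
Premise 10 is O(¬serve_notice ⊃ escalate_affidavit); contrapositively O(¬escalate_affidavit ⊃ serve_notice). Since O(¬escalate_affidavit) holds, K gives O(serve_notice).
Premise 4 is O(¬release_detainee ⊃ ¬serve_notice); contrapositively O(serve_notice ⊃ release_detainee). Since O(serve_notice) holds, K gives O(release_detainee).
So O(release_detainee) holds — release_detainee is obligatory. None of the other listed options is made obligatory by any chain of premises.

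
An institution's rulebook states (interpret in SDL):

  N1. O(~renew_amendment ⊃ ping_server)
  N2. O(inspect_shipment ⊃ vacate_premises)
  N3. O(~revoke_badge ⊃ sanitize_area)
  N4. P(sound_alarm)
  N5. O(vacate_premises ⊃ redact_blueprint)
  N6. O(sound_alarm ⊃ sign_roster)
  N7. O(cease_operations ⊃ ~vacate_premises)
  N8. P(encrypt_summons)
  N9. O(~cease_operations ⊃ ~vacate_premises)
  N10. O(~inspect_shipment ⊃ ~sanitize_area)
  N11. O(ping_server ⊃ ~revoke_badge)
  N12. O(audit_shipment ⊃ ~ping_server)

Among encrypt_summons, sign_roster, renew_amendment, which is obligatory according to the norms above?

Premises 9 and 7 cover both cases: O(~cease_operations ⊃ ~vacate_premises) and O(cease_operations ⊃ ~vacate_premises). Since ~cease_operations ∨ cease_operations is a tautology, O(~vacate_premises) follows.
Premise 2 is O(inspect_shipment ⊃ vacate_premises); contrapositively O(~vacate_premises ⊃ ~inspect_shipment). Since O(~vacate_premises) holds, K gives O(~inspect_shipment).
Premise 10 is O(~inspect_shipment ⊃ ~sanitize_area); since O(~inspect_shipment), deontic closure gives O(~sanitize_area).
Premise 3 is O(~revoke_badge ⊃ sanitize_area); contrapositively O(~sanitize_area ⊃ revoke_badge). Since O(~sanitize_area) holds, K gives O(revoke_badge).
The contrapositive of premise 11 (O(ping_server ⊃ ~revoke_badge)) is O(revoke_badge ⊃ ~ping_server), and O(revoke_badge) is already established, so O(~ping_server).
The contrapositive of premise 1 (O(~renew_amendment ⊃ ping_server)) is O(~ping_server ⊃ renew_amendment), and O(~ping_server) is already established, so O(renew_amendment).
So O(renew_amendment) holds — renew_amendment is obligatory. None of the other listed options is made obligatory by any chain of premises.

renew_amendment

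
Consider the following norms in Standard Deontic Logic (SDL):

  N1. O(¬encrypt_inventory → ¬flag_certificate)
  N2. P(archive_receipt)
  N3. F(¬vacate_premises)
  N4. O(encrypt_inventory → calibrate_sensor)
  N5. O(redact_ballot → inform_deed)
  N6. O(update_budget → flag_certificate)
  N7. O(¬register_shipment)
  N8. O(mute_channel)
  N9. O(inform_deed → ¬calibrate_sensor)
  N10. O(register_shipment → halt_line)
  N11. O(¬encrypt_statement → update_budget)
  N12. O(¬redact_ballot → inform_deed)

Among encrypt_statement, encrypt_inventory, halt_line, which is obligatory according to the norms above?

Premises 5 and 12 are O(redact_ballot → inform_deed) and O(¬redact_ballot → inform_deed); every ideal world satisfies redact_ballot or ¬redact_ballot, so in either case inform_deed holds — hence O(inform_deed).
With premise 9, O(inform_deed → ¬calibrate_sensor), the K-axiom yields O(¬calibrate_sensor).
The contrapositive of premise 4 (O(encrypt_inventory → calibrate_sensor)) is O(¬calibrate_sensor → ¬encrypt_inventory), and O(¬calibrate_sensor) is already established, so O(¬encrypt_inventory).
Applying K to premise 1 (O(¬encrypt_inventory → ¬flag_certificate)) and O(¬encrypt_inventory) yields O(¬flag_certificate).
The contrapositive of premise 6 (O(update_budget → flag_certificate)) is O(¬flag_certificate → ¬update_budget), and O(¬flag_certificate) is already established, so O(¬update_budget).
Premise 11 is O(¬encrypt_statement → update_budget); contrapositively O(¬update_budget → encrypt_statement). Since O(¬update_budget) holds, K gives O(encrypt_statement).
So O(encrypt_statement) holds — encrypt_statement is obligatory. None of the other listed options is made obligatory by any chain of premises.

encrypt_statement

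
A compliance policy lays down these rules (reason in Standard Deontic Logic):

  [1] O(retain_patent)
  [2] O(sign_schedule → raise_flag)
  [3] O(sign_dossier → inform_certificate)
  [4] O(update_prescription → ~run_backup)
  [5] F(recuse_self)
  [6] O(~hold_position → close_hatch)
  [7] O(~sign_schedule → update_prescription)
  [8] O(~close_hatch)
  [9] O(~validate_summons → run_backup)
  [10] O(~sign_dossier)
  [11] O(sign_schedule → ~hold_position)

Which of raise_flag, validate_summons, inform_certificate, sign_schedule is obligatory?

validate_summons

Premise 8 states O(~close_hatch) outright.
The contrapositive of premise 6 (O(~hold_position → close_hatch)) is O(~close_hatch → hold_position), and O(~close_hatch) is already established, so O(hold_position).
Premise 11 is O(sign_schedule → ~hold_position); contrapositively O(hold_position → ~sign_schedule). Since O(hold_position) holds, K gives O(~sign_schedule).
Premise 7 is O(~sign_schedule → update_prescription); since O(~sign_schedule), deontic closure gives O(update_prescription).
Applying K to premise 4 (O(update_prescription → ~run_backup)) and O(update_prescription) yields O(~run_backup).
Premise 9 is O(~validate_summons → run_backup); contrapositively O(~run_backup → validate_summons). Since O(~run_backup) holds, K gives O(validate_summons).
So O(validate_summons) holds — validate_summons is obligatory. None of the other listed options is made obligatory by any chain of premises.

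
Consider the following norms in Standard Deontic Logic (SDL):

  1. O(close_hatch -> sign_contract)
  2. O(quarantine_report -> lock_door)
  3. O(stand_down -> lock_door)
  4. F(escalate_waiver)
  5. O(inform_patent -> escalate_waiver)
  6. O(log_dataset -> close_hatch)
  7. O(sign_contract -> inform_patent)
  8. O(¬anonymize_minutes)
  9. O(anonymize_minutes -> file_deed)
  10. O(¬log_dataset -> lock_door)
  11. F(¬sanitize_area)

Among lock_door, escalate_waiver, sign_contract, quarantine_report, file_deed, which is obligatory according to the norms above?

lock_door

F(escalate_waiver) at premise 4 means O(¬escalate_waiver).
The contrapositive of premise 5 (O(inform_patent -> escalate_waiver)) is O(¬escalate_waiver -> ¬inform_patent), and O(¬escalate_waiver) is already established, so O(¬inform_patent).
Premise 7 is O(sign_contract -> inform_patent); contrapositively O(¬inform_patent -> ¬sign_contract). Since O(¬inform_patent) holds, K gives O(¬sign_contract).
The contrapositive of premise 1 (O(close_hatch -> sign_contract)) is O(¬sign_contract -> ¬close_hatch), and O(¬sign_contract) is already established, so O(¬close_hatch).
Premise 6 is O(log_dataset -> close_hatch); contrapositively O(¬close_hatch -> ¬log_dataset). Since O(¬close_hatch) holds, K gives O(¬log_dataset).
With premise 10, O(¬log_dataset -> lock_door), the K-axiom yields O(lock_door).
So O(lock_door) holds — lock_door is obligatory. None of the other listed options is made obligatory by any chain of premises.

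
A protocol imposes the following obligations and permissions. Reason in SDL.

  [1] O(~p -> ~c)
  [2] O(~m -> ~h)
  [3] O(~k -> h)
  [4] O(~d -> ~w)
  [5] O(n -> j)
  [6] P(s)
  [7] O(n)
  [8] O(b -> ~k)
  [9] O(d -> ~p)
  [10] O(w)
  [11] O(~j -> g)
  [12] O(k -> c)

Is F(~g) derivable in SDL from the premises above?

Premise 11 is O(~j -> g), but O(~j) is not derivable from the premises, so it does not yield O(g).
No other premise forces O(g). An ideal world satisfying every premise can still have ~g true, so F(~g) is not derivable.

No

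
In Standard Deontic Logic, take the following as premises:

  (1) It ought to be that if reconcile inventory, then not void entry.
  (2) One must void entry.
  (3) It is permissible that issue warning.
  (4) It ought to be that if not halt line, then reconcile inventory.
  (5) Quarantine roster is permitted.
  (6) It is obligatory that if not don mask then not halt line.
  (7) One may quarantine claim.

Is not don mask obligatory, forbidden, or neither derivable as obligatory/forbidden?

Forbidden

Premise 2 states O(void_entry) outright.
The contrapositive of premise 1 (O(reconcile_inventory → ¬void_entry)) is O(void_entry → ¬reconcile_inventory), and O(void_entry) is already established, so O(¬reconcile_inventory).
Premise 4 is O(¬halt_line → reconcile_inventory); contrapositively O(¬reconcile_inventory → halt_line). Since O(¬reconcile_inventory) holds, K gives O(halt_line).
Premise 6, O(¬don_mask → ¬halt_line), contraposes to O(halt_line → don_mask); with O(halt_line) we get O(don_mask).
Premises 3, 5, 7 do not contribute to this derivation.
Thus O(don_mask), which is F(¬don_mask): ¬don_mask is forbidden.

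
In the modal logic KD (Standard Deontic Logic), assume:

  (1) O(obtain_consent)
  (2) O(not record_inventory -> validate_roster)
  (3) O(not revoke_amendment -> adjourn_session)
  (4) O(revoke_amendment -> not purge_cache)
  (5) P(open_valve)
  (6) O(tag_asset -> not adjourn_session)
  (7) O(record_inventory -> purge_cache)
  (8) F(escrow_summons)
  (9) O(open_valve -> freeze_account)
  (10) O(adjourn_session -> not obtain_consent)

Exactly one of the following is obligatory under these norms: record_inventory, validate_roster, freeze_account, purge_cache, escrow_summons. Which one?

validate_roster

Premise 1 gives O(obtain_consent).
Premise 10, O(adjourn_session -> not obtain_consent), contraposes to O(obtain_consent -> not adjourn_session); with O(obtain_consent) we get O(not adjourn_session).
Premise 3 is O(not revoke_amendment -> adjourn_session); contrapositively O(not adjourn_session -> revoke_amendment). Since O(not adjourn_session) holds, K gives O(revoke_amendment).
From O(revoke_amendment) and premise 4, O(revoke_amendment -> not purge_cache), we obtain O(not purge_cache).
Premise 7, O(record_inventory -> purge_cache), contraposes to O(not purge_cache -> not record_inventory); with O(not purge_cache) we get O(not record_inventory).
From O(not record_inventory) and premise 2, O(not record_inventory -> validate_roster), we obtain O(validate_roster).
So O(validate_roster) holds — validate_roster is obligatory. None of the other listed options is made obligatory by any chain of premises.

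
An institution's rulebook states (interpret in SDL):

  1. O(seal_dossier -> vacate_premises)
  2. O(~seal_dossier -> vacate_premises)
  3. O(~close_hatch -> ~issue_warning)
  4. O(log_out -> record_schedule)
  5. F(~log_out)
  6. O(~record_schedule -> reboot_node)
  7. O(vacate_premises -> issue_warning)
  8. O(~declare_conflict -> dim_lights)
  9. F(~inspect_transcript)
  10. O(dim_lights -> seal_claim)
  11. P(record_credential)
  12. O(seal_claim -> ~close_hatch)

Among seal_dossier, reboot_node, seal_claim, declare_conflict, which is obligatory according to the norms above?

declare_conflict

Premises 2 and 1 cover both cases: O(~seal_dossier -> vacate_premises) and O(seal_dossier -> vacate_premises). Since ~seal_dossier ∨ seal_dossier is a tautology, O(vacate_premises) follows.
With premise 7, O(vacate_premises -> issue_warning), the K-axiom yields O(issue_warning).
Premise 3 is O(~close_hatch -> ~issue_warning); contrapositively O(issue_warning -> close_hatch). Since O(issue_warning) holds, K gives O(close_hatch).
Premise 12, O(seal_claim -> ~close_hatch), contraposes to O(close_hatch -> ~seal_claim); with O(close_hatch) we get O(~seal_claim).
Premise 10, O(dim_lights -> seal_claim), contraposes to O(~seal_claim -> ~dim_lights); with O(~seal_claim) we get O(~dim_lights).
Premise 8, O(~declare_conflict -> dim_lights), contraposes to O(~dim_lights -> declare_conflict); with O(~dim_lights) we get O(declare_conflict).
So O(declare_conflict) holds — declare_conflict is obligatory. None of the other listed options is made obligatory by any chain of premises.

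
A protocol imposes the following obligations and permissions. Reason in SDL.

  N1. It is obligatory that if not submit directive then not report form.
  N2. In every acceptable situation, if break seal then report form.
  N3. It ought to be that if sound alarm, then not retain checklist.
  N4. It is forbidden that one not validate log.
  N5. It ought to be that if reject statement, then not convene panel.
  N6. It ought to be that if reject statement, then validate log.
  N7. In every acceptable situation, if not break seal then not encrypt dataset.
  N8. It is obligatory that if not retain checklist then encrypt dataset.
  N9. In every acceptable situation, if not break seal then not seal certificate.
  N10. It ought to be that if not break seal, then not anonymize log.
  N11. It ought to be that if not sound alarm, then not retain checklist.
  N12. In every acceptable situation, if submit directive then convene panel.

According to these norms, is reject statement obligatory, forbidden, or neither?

Forbidden

Premises 3 and 11 cover both cases: O(sound_alarm → ¬retain_checklist) and O(¬sound_alarm → ¬retain_checklist). Since sound_alarm ∨ ¬sound_alarm is a tautology, O(¬retain_checklist) follows.
With premise 8, O(¬retain_checklist → encrypt_dataset), the K-axiom yields O(encrypt_dataset).
Premise 7 is O(¬break_seal → ¬encrypt_dataset); contrapositively O(encrypt_dataset → break_seal). Since O(encrypt_dataset) holds, K gives O(break_seal).
From O(break_seal) and premise 2, O(break_seal → report_form), we obtain O(report_form).
Premise 1, O(¬submit_directive → ¬report_form), contraposes to O(report_form → submit_directive); with O(report_form) we get O(submit_directive).
Premise 12 is O(submit_directive → convene_panel); since O(submit_directive), deontic closure gives O(convene_panel).
The contrapositive of premise 5 (O(reject_statement → ¬convene_panel)) is O(convene_panel → ¬reject_statement), and O(convene_panel) is already established, so O(¬reject_statement).
Premises 4, 6, 9, 10 do not contribute to this derivation.
Thus O(¬reject_statement), which is F(reject_statement): reject_statement is forbidden.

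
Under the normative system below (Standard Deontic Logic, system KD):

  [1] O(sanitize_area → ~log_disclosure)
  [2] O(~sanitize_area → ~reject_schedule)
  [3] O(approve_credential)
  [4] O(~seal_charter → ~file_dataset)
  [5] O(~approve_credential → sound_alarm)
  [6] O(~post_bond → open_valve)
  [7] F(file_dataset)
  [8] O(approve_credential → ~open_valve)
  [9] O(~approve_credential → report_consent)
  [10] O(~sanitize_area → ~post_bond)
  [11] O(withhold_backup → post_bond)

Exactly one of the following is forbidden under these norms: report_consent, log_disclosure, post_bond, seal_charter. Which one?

log_disclosure

From premise 3 we have O(approve_credential).
Applying K to premise 8 (O(approve_credential → ~open_valve)) and O(approve_credential) yields O(~open_valve).
Premise 6, O(~post_bond → open_valve), contraposes to O(~open_valve → post_bond); with O(~open_valve) we get O(post_bond).
Premise 10 is O(~sanitize_area → ~post_bond); contrapositively O(post_bond → sanitize_area). Since O(post_bond) holds, K gives O(sanitize_area).
Premise 1 is O(sanitize_area → ~log_disclosure); since O(sanitize_area), deontic closure gives O(~log_disclosure).
So O(~log_disclosure) holds, i.e. log_disclosure is forbidden. None of the other listed options is forbidden under the premises.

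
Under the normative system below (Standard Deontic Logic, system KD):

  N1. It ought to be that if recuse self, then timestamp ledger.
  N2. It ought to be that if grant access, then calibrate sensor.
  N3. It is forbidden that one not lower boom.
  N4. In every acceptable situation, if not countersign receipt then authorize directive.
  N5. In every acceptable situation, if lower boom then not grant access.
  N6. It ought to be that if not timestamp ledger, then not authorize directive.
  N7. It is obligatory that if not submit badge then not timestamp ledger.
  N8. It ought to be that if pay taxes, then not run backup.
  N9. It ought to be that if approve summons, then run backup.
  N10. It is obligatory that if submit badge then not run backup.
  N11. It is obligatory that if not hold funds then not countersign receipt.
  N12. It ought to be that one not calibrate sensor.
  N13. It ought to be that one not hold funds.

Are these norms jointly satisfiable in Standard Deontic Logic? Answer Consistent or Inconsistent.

Consistent

Premise 2 is O(grant_access → calibrate_sensor), but O(grant_access) is not derivable from the premises, so it does not yield O(calibrate_sensor).
So O(calibrate_sensor) is not derivable, and the apparent clash with O(¬calibrate_sensor) does not arise.
A world satisfying every obligation exists (e.g. approve_summons=false, authorize_directive=true, calibrate_sensor=false, countersign_receipt=false, grant_access=false, hold_funds=false, lower_boom=true, pay_taxes=false, recuse_self=false, run_backup=false, submit_badge=true, timestamp_ledger=true); no atom is both obligatory and forbidden, so the set is consistent.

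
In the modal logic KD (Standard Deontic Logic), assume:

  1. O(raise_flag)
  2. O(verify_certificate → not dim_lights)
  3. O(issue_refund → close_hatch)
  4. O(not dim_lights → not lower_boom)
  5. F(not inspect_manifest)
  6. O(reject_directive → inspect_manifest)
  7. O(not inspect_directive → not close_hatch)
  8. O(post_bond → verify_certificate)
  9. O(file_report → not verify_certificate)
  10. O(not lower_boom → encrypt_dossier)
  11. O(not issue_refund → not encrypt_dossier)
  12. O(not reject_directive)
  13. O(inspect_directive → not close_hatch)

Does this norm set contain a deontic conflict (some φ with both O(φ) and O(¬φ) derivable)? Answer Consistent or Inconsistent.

Consistent

Premise 6 is O(reject_directive → inspect_manifest); even if O(inspect_manifest) held, inferring O(reject_directive) would be affirming the consequent — invalid.
So O(reject_directive) is not derivable, and the apparent clash with O(not reject_directive) does not arise.
A world satisfying every obligation exists (e.g. close_hatch=false, dim_lights=true, encrypt_dossier=false, file_report=false, inspect_directive=false, inspect_manifest=true, issue_refund=false, lower_boom=true, post_bond=false, raise_flag=true, reject_directive=false, verify_certificate=false); no atom is both obligatory and forbidden, so the set is consistent.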